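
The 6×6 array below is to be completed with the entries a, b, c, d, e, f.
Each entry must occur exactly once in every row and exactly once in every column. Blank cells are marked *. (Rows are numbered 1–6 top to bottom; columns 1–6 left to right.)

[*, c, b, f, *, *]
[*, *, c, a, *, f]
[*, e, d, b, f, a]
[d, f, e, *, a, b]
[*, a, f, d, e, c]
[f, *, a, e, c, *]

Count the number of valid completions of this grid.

Row 1, column 1: eliminating its row and column leaves {a, e}.
Row 1, column 5: eliminating its row and column leaves {d}.
Row 1, column 6: eliminating its row and column leaves {d, e}.
Row 2, column 1: eliminating its row and column leaves {b, e}.
Row 2, column 2: eliminating its row and column leaves {b, d}.
Row 2, column 5: eliminating its row and column leaves {b, d}.
Row 3, column 1: eliminating its row and column leaves {c}.
Row 4, column 4: eliminating its row and column leaves {c}.
Row 5, column 1: eliminating its row and column leaves {b}.
Row 6, column 2: eliminating its row and column leaves {b, d}.
Row 6, column 6: eliminating its row and column leaves {d}.
Only one assignment across all blanks avoids any row or column repeat, giving 1 completion.

1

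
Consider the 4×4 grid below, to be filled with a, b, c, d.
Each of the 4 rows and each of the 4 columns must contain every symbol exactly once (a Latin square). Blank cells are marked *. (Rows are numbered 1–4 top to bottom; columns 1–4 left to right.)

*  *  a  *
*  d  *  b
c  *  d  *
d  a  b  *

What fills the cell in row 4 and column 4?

Row 4 already has {a, b, d} and column 4 already has {b}, so row 4, column 4 must be c.

c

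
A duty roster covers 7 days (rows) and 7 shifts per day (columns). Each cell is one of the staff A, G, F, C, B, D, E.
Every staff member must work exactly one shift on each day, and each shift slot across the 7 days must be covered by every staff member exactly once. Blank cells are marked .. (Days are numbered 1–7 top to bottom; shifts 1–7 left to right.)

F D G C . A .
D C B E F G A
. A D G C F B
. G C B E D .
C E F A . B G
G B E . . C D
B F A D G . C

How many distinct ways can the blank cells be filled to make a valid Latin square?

Day 1, shift 5: eliminating its day and shift leaves {B}.
Day 1, shift 7: eliminating its day and shift leaves {E}.
Day 3, shift 1: eliminating its day and shift leaves {E}.
Day 4, shift 1: eliminating its day and shift leaves {A}.
Day 4, shift 7: eliminating its day and shift leaves {F}.
Day 5, shift 5: eliminating its day and shift leaves {D}.
Day 6, shift 4: eliminating its day and shift leaves {F}.
Day 6, shift 5: eliminating its day and shift leaves {A}.
Day 7, shift 6: eliminating its day and shift leaves {E}.
Only one assignment across all blanks avoids any day or shift repeat, giving 1 completion.

1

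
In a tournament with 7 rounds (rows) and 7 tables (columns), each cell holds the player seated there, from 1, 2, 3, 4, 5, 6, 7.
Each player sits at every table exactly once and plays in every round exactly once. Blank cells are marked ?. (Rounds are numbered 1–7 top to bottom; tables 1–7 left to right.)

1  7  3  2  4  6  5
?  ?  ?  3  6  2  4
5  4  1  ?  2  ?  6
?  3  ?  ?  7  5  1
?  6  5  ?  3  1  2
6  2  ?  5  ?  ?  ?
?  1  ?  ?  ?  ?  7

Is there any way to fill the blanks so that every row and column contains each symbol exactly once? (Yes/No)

No

Round 2, table 1: round 2 has {2, 3, 4, 6} and table 1 has {1, 5, 6}, so it must be 7.
Now round 2, table 3: round 2 together with table 3 already contain {1, 2, 3, 4, 5, 6, 7} — every symbol — so nothing can go there. The grid has no valid completion.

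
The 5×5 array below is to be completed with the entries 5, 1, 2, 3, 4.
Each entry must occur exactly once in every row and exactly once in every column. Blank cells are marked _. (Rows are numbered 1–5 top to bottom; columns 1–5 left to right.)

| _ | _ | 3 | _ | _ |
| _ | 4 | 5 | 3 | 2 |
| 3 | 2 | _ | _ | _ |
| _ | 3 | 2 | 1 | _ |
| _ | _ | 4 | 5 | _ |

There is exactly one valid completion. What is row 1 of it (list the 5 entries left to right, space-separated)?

Row 2, column 1: row 2 has {5, 2, 3, 4} and column 1 has {3}, leaving only 1.
Row 3, column 3: row 3 has {2, 3} and column 3 has {5, 2, 3, 4}, leaving only 1.
Row 3, column 4: row 3 has {1, 2, 3} and column 4 has {5, 1, 3}, leaving only 4.
Row 1, column 4: row 1 has {3} and column 4 has {5, 1, 3, 4}, leaving only 2.
Row 3, column 5: row 3 has {1, 2, 3, 4} and column 5 has {2}, leaving only 5.
Row 4, column 5: row 4 has {1, 2, 3} and column 5 has {5, 2}, leaving only 4.
Row 1, column 5: row 1 has {2, 3} and column 5 has {5, 2, 4}, leaving only 1.
Row 1, column 2: row 1 has {1, 2, 3} and column 2 has {2, 3, 4}, leaving only 5.
Row 1, column 1: row 1 has {5, 1, 2, 3} and column 1 has {1, 3}, leaving only 4.
So row 1 reads: 4 5 3 2 1.

4 5 3 2 1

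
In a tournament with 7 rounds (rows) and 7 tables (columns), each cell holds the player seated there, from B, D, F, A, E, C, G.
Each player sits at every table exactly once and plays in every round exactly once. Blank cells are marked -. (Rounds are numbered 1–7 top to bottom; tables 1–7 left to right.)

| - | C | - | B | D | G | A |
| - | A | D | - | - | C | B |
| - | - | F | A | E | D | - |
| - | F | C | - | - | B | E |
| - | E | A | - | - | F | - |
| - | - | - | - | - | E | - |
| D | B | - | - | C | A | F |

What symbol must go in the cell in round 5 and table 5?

B

Round 1, table 3: round 1 has {B, D, A, C, G} and table 3 has {D, F, A, C}, leaving only E.
Round 1, table 1: round 1 has {B, D, A, E, C, G} and table 1 has {D}, leaving only F.
Round 3, table 2: round 3 has {D, F, A, E} and table 2 has {B, F, A, E, C}, leaving only G.
Round 3, table 7: round 3 has {D, F, A, E, G} and table 7 has {B, F, A, E}, leaving only C.
Round 3, table 1: round 3 has {D, F, A, E, C, G} and table 1 has {D, F}, leaving only B.
Round 6, table 2: round 6 has {E} and table 2 has {B, F, A, E, C, G}, leaving only D.
Round 6, table 7: round 6 has {D, E} and table 7 has {B, F, A, E, C}, leaving only G.
Round 5, table 7: round 5 has {F, A, E} and table 7 has {B, F, A, E, C, G}, leaving only D.
Round 6, table 3: round 6 has {D, E, G} and table 3 has {D, F, A, E, C}, leaving only B.
Round 7, table 3: round 7 has {B, D, F, A, C} and table 3 has {B, D, F, A, E, C}, leaving only G.
Round 7, table 4: round 7 has {B, D, F, A, C, G} and table 4 has {B, A}, leaving only E.
Round 5, table 5 is narrowed to {B, G}.
If it were G, then round 6, table 5 would be left with no valid symbol.
So round 5, table 5 must be B.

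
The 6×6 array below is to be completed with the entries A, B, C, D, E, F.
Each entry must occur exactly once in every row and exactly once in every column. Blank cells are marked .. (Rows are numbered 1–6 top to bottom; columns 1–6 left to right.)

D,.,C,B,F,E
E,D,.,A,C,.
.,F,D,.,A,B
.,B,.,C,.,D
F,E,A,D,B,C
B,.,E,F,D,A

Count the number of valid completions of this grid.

1

Row 1, column 2: eliminating its row and column leaves {A}.
Row 2, column 3: eliminating its row and column leaves {B, F}.
Row 2, column 6: eliminating its row and column leaves {F}.
Row 3, column 1: eliminating its row and column leaves {C}.
Row 3, column 4: eliminating its row and column leaves {E}.
Row 4, column 1: eliminating its row and column leaves {A}.
Row 4, column 3: eliminating its row and column leaves {F}.
Row 4, column 5: eliminating its row and column leaves {E}.
Row 6, column 2: eliminating its row and column leaves {C}.
Only one assignment across all blanks avoids any row or column repeat, giving 1 completion.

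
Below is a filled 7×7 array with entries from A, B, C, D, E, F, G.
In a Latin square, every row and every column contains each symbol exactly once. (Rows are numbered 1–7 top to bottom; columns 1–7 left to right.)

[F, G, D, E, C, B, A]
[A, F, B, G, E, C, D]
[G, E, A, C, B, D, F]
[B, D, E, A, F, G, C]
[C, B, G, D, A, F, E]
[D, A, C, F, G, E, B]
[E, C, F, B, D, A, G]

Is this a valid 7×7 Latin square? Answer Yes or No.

Yes

Each row is a permutation of the 7 symbols, and so is each column.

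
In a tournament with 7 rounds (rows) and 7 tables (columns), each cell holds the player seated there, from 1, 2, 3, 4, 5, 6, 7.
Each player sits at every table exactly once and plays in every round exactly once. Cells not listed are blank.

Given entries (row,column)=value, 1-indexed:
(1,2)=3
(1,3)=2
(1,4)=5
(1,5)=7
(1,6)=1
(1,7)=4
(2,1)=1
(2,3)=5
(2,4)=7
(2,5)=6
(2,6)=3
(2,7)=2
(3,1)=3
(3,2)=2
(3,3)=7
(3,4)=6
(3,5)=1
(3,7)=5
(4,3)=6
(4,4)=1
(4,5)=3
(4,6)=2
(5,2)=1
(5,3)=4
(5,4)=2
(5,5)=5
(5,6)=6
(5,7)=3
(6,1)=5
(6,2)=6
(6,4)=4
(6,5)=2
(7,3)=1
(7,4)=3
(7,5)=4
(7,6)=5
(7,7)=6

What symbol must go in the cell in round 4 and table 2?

5

Round 1, table 1: round 1 has {1, 2, 3, 4, 5, 7} and table 1 has {1, 3, 5}, leaving only 6.
Round 2, table 2: round 2 has {1, 2, 3, 5, 6, 7} and table 2 has {1, 2, 3, 6}, leaving only 4.
Round 3, table 6: round 3 has {1, 2, 3, 5, 6, 7} and table 6 has {1, 2, 3, 5, 6}, leaving only 4.
Round 4, table 7: round 4 has {1, 2, 3, 6} and table 7 has {2, 3, 4, 5, 6}, leaving only 7.
Round 4 already has {1, 2, 3, 6, 7} and table 2 already has {1, 2, 3, 4, 6}, so round 4, table 2 must be 5.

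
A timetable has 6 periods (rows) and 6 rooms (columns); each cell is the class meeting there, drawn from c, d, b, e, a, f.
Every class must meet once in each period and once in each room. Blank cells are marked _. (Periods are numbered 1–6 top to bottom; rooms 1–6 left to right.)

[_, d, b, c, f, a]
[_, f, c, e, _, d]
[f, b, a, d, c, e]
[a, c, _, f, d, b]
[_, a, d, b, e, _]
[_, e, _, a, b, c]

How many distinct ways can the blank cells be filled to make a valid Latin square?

1

Period 1, room 1: eliminating its period and room leaves {e}.
Period 2, room 1: eliminating its period and room leaves {b}.
Period 2, room 5: eliminating its period and room leaves {a}.
Period 4, room 3: eliminating its period and room leaves {e}.
Period 5, room 1: eliminating its period and room leaves {c}.
Period 5, room 6: eliminating its period and room leaves {f}.
Period 6, room 1: eliminating its period and room leaves {d}.
Period 6, room 3: eliminating its period and room leaves {f}.
Only one assignment across all blanks avoids any period or room repeat, giving 1 completion.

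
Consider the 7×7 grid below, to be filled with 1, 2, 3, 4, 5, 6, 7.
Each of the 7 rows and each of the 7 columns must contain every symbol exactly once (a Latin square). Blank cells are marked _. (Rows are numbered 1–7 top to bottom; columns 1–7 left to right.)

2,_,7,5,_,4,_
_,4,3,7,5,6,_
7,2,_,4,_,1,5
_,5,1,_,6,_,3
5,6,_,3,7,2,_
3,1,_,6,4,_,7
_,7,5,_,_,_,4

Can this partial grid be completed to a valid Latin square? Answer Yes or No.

Yes

No row or column among the givens repeats a symbol, and propagating forced cells runs into no contradiction.
One valid completion exists (for instance, 2 3 7 5 1 4 6 / 1 4 3 7 5 6 2 / 7 2 6 4 3 1 5 / 4 5 1 2 6 7 3 / 5 6 4 3 7 2 1 / 3 1 2 6 4 5 7 / 6 7 5 1 2 3 4).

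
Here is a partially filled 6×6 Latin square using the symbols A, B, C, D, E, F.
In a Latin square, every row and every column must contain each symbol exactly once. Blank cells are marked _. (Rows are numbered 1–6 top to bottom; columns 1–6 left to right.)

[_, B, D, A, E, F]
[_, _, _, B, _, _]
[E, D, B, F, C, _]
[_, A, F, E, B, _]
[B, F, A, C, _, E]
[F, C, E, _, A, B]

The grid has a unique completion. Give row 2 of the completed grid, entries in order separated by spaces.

Row 2, column 2: row 2 has {B} and column 2 has {A, B, C, D, F}, leaving only E.
Row 2, column 3: row 2 has {B, E} and column 3 has {A, B, D, E, F}, leaving only C.
Row 1, column 1: row 1 has {A, B, D, E, F} and column 1 has {B, E, F}, leaving only C.
Row 3, column 6: row 3 has {B, C, D, E, F} and column 6 has {B, E, F}, leaving only A.
Row 2, column 6: row 2 has {B, C, E} and column 6 has {A, B, E, F}, leaving only D.
Row 2, column 1: row 2 has {B, C, D, E} and column 1 has {B, C, E, F}, leaving only A.
Row 2, column 5: row 2 has {A, B, C, D, E} and column 5 has {A, B, C, E}, leaving only F.
So row 2 reads: A E C B F D.

A E C B F D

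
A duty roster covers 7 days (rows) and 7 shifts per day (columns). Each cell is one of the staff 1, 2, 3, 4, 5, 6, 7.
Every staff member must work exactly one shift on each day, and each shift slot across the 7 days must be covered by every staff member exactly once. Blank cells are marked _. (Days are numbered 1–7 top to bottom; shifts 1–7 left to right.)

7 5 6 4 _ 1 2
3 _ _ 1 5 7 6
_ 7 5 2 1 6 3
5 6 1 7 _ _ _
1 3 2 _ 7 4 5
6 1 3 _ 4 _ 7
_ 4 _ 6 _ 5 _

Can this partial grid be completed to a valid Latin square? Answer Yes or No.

Day 5, shift 4: day 5 together with shift 4 already contain {1, 2, 3, 4, 5, 6, 7} — every symbol — so nothing can go there. The grid has no valid completion.

No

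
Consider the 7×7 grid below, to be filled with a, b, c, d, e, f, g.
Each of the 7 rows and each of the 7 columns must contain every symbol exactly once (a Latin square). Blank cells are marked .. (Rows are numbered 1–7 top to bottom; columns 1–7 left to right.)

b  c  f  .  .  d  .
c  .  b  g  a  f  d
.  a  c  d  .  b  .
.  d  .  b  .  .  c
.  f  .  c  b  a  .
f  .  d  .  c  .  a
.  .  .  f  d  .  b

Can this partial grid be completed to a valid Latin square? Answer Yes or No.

No row or column among the givens repeats a symbol, and propagating forced cells runs into no contradiction.
One valid completion exists (for instance, b c f a e d g / c e b g a f d / e a c d g b f / g d a b f e c / d f g c b a e / f b d e c g a / a g e f d c b).

Yes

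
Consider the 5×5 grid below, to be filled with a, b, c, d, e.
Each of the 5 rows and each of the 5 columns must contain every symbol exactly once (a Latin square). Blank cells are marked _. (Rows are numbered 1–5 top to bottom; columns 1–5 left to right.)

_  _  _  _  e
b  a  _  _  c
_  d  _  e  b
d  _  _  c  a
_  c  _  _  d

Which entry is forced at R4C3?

Row 1, column 2: row 1 has {e} and column 2 has {a, c, d}, leaving only b.
Row 2, column 4: row 2 has {a, b, c} and column 4 has {c, e}, leaving only d.
Row 1, column 4: row 1 has {b, e} and column 4 has {c, d, e}, leaving only a.
Row 1, column 1: row 1 has {a, b, e} and column 1 has {b, d}, leaving only c.
Row 1, column 3: row 1 has {a, b, c, e} and column 3 has {}, leaving only d.
Row 2, column 3: row 2 has {a, b, c, d} and column 3 has {d}, leaving only e.
Row 4 already has {a, c, d} and column 3 already has {d, e}, so row 4, column 3 must be b.

b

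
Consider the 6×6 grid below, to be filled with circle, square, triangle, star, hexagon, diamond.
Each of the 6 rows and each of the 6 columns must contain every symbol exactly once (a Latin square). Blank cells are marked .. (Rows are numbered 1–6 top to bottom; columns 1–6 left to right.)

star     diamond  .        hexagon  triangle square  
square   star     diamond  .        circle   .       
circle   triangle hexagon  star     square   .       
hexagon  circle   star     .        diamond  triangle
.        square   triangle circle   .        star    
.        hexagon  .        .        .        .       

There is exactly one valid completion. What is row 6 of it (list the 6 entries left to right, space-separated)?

triangle hexagon square diamond star circle

Row 6, column 5: row 6 has {hexagon} and column 5 has {circle, square, triangle, diamond}, leaving only star.
Row 1, column 3: row 1 has {square, triangle, star, hexagon, diamond} and column 3 has {triangle, star, hexagon, diamond}, leaving only circle.
Row 6, column 3: row 6 has {star, hexagon} and column 3 has {circle, triangle, star, hexagon, diamond}, leaving only square.
Row 2, column 4: row 2 has {circle, square, star, diamond} and column 4 has {circle, star, hexagon}, leaving only triangle.
Row 6, column 4: row 6 has {square, star, hexagon} and column 4 has {circle, triangle, star, hexagon}, leaving only diamond.
Row 6, column 1: row 6 has {square, star, hexagon, diamond} and column 1 has {circle, square, star, hexagon}, leaving only triangle.
Row 6, column 6: row 6 has {square, triangle, star, hexagon, diamond} and column 6 has {square, triangle, star}, leaving only circle.
So row 6 reads: triangle hexagon square diamond star circle.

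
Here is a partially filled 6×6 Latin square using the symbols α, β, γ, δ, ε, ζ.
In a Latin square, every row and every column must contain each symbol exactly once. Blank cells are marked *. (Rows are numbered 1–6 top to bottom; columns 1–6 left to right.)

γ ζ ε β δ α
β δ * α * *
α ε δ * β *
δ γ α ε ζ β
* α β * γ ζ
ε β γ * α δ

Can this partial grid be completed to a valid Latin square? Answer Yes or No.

Row 5, column 1: row 5 together with column 1 already contain {α, β, γ, δ, ε, ζ} — every symbol — so nothing can go there. The grid has no valid completion.

No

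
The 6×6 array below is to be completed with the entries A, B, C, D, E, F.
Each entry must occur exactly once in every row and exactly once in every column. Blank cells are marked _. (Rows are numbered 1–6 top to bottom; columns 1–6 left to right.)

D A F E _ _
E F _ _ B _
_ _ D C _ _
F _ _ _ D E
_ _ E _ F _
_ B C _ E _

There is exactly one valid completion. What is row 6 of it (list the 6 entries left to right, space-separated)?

Row 6, column 1: row 6 has {B, C, E} and column 1 has {D, E, F}, leaving only A.
Row 1, column 5: row 1 has {A, D, E, F} and column 5 has {B, D, E, F}, leaving only C.
Row 1, column 6: row 1 has {A, C, D, E, F} and column 6 has {E}, leaving only B.
Row 2, column 3: row 2 has {B, E, F} and column 3 has {C, D, E, F}, leaving only A.
Row 2, column 4: row 2 has {A, B, E, F} and column 4 has {C, E}, leaving only D.
Row 6, column 4: row 6 has {A, B, C, E} and column 4 has {C, D, E}, leaving only F.
Row 6, column 6: row 6 has {A, B, C, E, F} and column 6 has {B, E}, leaving only D.
So row 6 reads: A B C F E D.

A B C F E D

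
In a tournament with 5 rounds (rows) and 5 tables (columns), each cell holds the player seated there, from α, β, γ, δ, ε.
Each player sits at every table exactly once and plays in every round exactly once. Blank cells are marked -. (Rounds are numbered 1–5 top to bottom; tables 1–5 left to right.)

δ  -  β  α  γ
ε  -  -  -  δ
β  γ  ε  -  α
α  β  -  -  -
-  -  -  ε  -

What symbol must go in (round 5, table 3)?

α

Round 1, table 2: round 1 has {α, β, γ, δ} and table 2 has {β, γ}, leaving only ε.
Round 2, table 2: round 2 has {δ, ε} and table 2 has {β, γ, ε}, leaving only α.
Round 2, table 3: round 2 has {α, δ, ε} and table 3 has {β, ε}, leaving only γ.
Round 2, table 4: round 2 has {α, γ, δ, ε} and table 4 has {α, ε}, leaving only β.
Round 3, table 4: round 3 has {α, β, γ, ε} and table 4 has {α, β, ε}, leaving only δ.
Round 4, table 3: round 4 has {α, β} and table 3 has {β, γ, ε}, leaving only δ.
Round 5 already has {ε} and table 3 already has {β, γ, δ, ε}, so round 5, table 3 must be α.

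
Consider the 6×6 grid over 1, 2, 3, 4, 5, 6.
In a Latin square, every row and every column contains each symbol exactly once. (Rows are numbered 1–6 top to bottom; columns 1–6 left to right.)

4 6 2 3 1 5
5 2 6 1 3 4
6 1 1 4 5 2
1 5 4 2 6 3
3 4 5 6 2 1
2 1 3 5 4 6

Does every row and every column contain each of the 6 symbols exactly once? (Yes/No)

No

Column 2 contains 1 twice (at rows 3 and 6), so it is not a permutation.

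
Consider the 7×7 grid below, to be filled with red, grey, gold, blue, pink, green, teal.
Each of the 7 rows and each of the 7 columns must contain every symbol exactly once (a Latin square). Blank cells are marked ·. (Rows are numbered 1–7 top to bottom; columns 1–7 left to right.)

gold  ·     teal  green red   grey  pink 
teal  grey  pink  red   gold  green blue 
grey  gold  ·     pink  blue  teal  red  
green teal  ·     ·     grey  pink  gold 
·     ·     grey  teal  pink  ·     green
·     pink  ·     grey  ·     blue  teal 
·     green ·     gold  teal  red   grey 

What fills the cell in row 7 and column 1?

Row 1, column 2: row 1 has {red, grey, gold, pink, green, teal} and column 2 has {grey, gold, pink, green, teal}, leaving only blue.
Row 3, column 3: row 3 has {red, grey, gold, blue, pink, teal} and column 3 has {grey, pink, teal}, leaving only green.
Row 4, column 4: row 4 has {grey, gold, pink, green, teal} and column 4 has {red, grey, gold, pink, green, teal}, leaving only blue.
Row 4, column 3: row 4 has {grey, gold, blue, pink, green, teal} and column 3 has {grey, pink, green, teal}, leaving only red.
Row 5, column 2: row 5 has {grey, pink, green, teal} and column 2 has {grey, gold, blue, pink, green, teal}, leaving only red.
Row 5, column 1: row 5 has {red, grey, pink, green, teal} and column 1 has {grey, gold, green, teal}, leaving only blue.
Row 7 already has {red, grey, gold, green, teal} and column 1 already has {grey, gold, blue, green, teal}, so row 7, column 1 must be pink.

pink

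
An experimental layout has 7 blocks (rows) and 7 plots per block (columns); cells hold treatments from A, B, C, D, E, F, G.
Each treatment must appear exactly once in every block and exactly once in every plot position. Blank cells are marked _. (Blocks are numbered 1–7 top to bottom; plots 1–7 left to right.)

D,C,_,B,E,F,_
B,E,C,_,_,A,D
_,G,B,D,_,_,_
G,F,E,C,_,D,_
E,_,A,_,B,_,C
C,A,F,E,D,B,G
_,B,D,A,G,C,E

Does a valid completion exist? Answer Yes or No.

Yes

No block or plot among the givens repeats a symbol, and propagating forced cells runs into no contradiction.
One valid completion exists (for instance, D C G B E F A / B E C G F A D / A G B D C E F / G F E C A D B / E D A F B G C / C A F E D B G / F B D A G C E).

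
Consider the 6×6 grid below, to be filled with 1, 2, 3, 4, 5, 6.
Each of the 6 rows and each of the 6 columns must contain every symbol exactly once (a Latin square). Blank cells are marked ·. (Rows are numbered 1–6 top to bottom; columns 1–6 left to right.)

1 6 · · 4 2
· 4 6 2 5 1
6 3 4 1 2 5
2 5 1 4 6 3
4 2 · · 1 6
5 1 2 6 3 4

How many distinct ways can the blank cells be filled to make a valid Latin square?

Row 1, column 3: eliminating its row and column leaves {3, 5}.
Row 1, column 4: eliminating its row and column leaves {3, 5}.
Row 2, column 1: eliminating its row and column leaves {3}.
Row 5, column 3: eliminating its row and column leaves {3, 5}.
Row 5, column 4: eliminating its row and column leaves {3, 5}.
Enumerating the assignments across these blanks that avoid any row or column repeat gives 2 completions.

2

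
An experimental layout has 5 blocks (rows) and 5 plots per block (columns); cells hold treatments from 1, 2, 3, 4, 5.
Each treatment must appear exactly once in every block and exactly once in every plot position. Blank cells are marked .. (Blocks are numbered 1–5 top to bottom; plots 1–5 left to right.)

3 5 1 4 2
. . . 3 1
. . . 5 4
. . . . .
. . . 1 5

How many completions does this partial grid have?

Block 2, plot 1: eliminating its block and plot leaves {2, 4, 5}.
Block 2, plot 2: eliminating its block and plot leaves {2, 4}.
Block 2, plot 3: eliminating its block and plot leaves {2, 4, 5}.
Block 3, plot 1: eliminating its block and plot leaves {1, 2}.
Block 3, plot 2: eliminating its block and plot leaves {1, 2, 3}.
Block 3, plot 3: eliminating its block and plot leaves {2, 3}.
Block 4, plot 1: eliminating its block and plot leaves {1, 2, 4, 5}.
Block 4, plot 2: eliminating its block and plot leaves {1, 2, 3, 4}.
Block 4, plot 3: eliminating its block and plot leaves {2, 3, 4, 5}.
Block 4, plot 4: eliminating its block and plot leaves {2}.
Block 4, plot 5: eliminating its block and plot leaves {3}.
Block 5, plot 1: eliminating its block and plot leaves {2, 4}.
Block 5, plot 2: eliminating its block and plot leaves {2, 3, 4}.
Block 5, plot 3: eliminating its block and plot leaves {2, 3, 4}.
Enumerating the assignments across these blanks that avoid any block or plot repeat gives 6 completions.

6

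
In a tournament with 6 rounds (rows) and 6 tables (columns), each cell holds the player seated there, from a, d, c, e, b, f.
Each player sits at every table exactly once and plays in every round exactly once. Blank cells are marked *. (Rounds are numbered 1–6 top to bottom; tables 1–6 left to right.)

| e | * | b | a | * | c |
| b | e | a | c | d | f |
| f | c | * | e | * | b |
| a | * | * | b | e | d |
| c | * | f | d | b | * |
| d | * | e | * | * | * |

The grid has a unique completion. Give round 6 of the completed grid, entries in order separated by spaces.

d b e f c a

Round 6, table 4: round 6 has {d, e} and table 4 has {a, d, c, e, b}, leaving only f.
Round 6, table 6: round 6 has {d, e, f} and table 6 has {d, c, b, f}, leaving only a.
Round 6, table 2: round 6 has {a, d, e, f} and table 2 has {c, e}, leaving only b.
Round 6, table 5: round 6 has {a, d, e, b, f} and table 5 has {d, e, b}, leaving only c.
So round 6 reads: d b e f c a.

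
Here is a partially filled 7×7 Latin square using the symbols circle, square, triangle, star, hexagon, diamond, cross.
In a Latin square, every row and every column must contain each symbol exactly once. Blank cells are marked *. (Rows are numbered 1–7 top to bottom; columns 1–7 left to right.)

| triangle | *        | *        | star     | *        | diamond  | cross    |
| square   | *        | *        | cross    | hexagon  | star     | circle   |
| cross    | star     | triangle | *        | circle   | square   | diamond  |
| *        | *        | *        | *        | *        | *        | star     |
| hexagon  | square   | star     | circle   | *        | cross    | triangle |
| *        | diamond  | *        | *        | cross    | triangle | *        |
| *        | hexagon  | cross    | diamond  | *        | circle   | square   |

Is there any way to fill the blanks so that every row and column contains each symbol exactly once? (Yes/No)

No

Row 1, column 2: row 1 has {triangle, star, diamond, cross} and column 2 has {square, star, hexagon, diamond}, so it must be circle.
Row 1, column 5: row 1 has {circle, triangle, star, diamond, cross} and column 5 has {circle, hexagon, cross}, so it must be square.
Row 1, column 3: row 1 has {circle, square, triangle, star, diamond, cross} and column 3 has {triangle, star, cross}, so it must be hexagon.
Row 2, column 2: row 2 has {circle, square, star, hexagon, cross} and column 2 has {circle, square, star, hexagon, diamond}, so it must be triangle.
Row 2, column 3: row 2 has {circle, square, triangle, star, hexagon, cross} and column 3 has {triangle, star, hexagon, cross}, so it must be diamond.
Row 3, column 4: row 3 has {circle, square, triangle, star, diamond, cross} and column 4 has {circle, star, diamond, cross}, so it must be hexagon.
Row 4, column 2: row 4 has {star} and column 2 has {circle, square, triangle, star, hexagon, diamond}, so it must be cross.
Row 4, column 6: row 4 has {star, cross} and column 6 has {circle, square, triangle, star, diamond, cross}, so it must be hexagon.
Row 5, column 5: row 5 has {circle, square, triangle, star, hexagon, cross} and column 5 has {circle, square, hexagon, cross}, so it must be diamond.
Row 4, column 5: row 4 has {star, hexagon, cross} and column 5 has {circle, square, hexagon, diamond, cross}, so it must be triangle.
Row 4, column 4: row 4 has {triangle, star, hexagon, cross} and column 4 has {circle, star, hexagon, diamond, cross}, so it must be square.
Now row 6, column 4: row 6 together with column 4 already contain {circle, square, triangle, star, hexagon, diamond, cross} — every symbol — so nothing can go there. The grid has no valid completion.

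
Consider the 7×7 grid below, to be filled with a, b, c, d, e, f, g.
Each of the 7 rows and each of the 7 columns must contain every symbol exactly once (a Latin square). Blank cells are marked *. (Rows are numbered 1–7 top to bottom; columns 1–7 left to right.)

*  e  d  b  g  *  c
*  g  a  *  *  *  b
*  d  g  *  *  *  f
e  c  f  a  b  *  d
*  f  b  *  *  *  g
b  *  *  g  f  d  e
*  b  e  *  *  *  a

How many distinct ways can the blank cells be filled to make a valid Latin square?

Row 1, column 1: eliminating its row and column leaves {a, f}.
Row 1, column 6: eliminating its row and column leaves {a, f}.
Row 2, column 1: eliminating its row and column leaves {c, d, f}.
Row 2, column 4: eliminating its row and column leaves {c, d, e, f}.
Row 2, column 5: eliminating its row and column leaves {c, d, e}.
Row 2, column 6: eliminating its row and column leaves {c, e, f}.
Row 3, column 1: eliminating its row and column leaves {a, c}.
Row 3, column 4: eliminating its row and column leaves {c, e}.
Row 3, column 5: eliminating its row and column leaves {a, c, e}.
Row 3, column 6: eliminating its row and column leaves {a, b, c, e}.
Row 4, column 6: eliminating its row and column leaves {g}.
Row 5, column 1: eliminating its row and column leaves {a, c, d}.
Row 5, column 4: eliminating its row and column leaves {c, d, e}.
Row 5, column 5: eliminating its row and column leaves {a, c, d, e}.
Row 5, column 6: eliminating its row and column leaves {a, c, e}.
Row 6, column 2: eliminating its row and column leaves {a}.
Row 6, column 3: eliminating its row and column leaves {c}.
Row 7, column 1: eliminating its row and column leaves {c, d, f, g}.
Row 7, column 4: eliminating its row and column leaves {c, d, f}.
Row 7, column 5: eliminating its row and column leaves {c, d}.
Row 7, column 6: eliminating its row and column leaves {c, f, g}.
Enumerating the assignments across these blanks that avoid any row or column repeat gives 10 completions.

10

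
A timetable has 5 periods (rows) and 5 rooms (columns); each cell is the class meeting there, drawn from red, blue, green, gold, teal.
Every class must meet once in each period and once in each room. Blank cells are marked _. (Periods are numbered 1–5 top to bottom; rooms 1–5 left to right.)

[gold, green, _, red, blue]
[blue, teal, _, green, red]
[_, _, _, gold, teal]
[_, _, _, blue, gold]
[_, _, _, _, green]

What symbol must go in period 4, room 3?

green

Period 1, room 3: period 1 has {red, blue, green, gold} and room 3 has {}, leaving only teal.
Period 2, room 3: period 2 has {red, blue, green, teal} and room 3 has {teal}, leaving only gold.
Period 4, room 2: period 4 has {blue, gold} and room 2 has {green, teal}, leaving only red.
Period 4 already has {red, blue, gold} and room 3 already has {gold, teal}, so period 4, room 3 must be green.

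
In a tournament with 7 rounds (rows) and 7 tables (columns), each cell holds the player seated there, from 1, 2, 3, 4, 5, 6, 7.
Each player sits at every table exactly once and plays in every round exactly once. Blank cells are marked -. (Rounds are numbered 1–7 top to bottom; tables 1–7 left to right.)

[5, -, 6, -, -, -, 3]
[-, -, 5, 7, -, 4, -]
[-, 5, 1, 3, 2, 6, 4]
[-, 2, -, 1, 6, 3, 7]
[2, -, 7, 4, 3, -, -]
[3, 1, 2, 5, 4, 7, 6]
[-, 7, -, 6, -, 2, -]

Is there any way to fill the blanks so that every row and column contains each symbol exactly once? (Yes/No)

Round 1, table 2: round 1 has {3, 5, 6} and table 2 has {1, 2, 5, 7}, so it must be 4.
Round 1, table 4: round 1 has {3, 4, 5, 6} and table 4 has {1, 3, 4, 5, 6, 7}, so it must be 2.
Round 1, table 6: round 1 has {2, 3, 4, 5, 6} and table 6 has {2, 3, 4, 6, 7}, so it must be 1.
Round 1, table 5: round 1 has {1, 2, 3, 4, 5, 6} and table 5 has {2, 3, 4, 6}, so it must be 7.
Round 2, table 5: round 2 has {4, 5, 7} and table 5 has {2, 3, 4, 6, 7}, so it must be 1.
Round 2, table 1: round 2 has {1, 4, 5, 7} and table 1 has {2, 3, 5}, so it must be 6.
Round 2, table 2: round 2 has {1, 4, 5, 6, 7} and table 2 has {1, 2, 4, 5, 7}, so it must be 3.
Round 2, table 7: round 2 has {1, 3, 4, 5, 6, 7} and table 7 has {3, 4, 6, 7}, so it must be 2.
Round 3, table 1: round 3 has {1, 2, 3, 4, 5, 6} and table 1 has {2, 3, 5, 6}, so it must be 7.
Round 4, table 1: round 4 has {1, 2, 3, 6, 7} and table 1 has {2, 3, 5, 6, 7}, so it must be 4.
Now round 4, table 3: round 4 together with table 3 already contain {1, 2, 3, 4, 5, 6, 7} — every symbol — so nothing can go there. The grid has no valid completion.

No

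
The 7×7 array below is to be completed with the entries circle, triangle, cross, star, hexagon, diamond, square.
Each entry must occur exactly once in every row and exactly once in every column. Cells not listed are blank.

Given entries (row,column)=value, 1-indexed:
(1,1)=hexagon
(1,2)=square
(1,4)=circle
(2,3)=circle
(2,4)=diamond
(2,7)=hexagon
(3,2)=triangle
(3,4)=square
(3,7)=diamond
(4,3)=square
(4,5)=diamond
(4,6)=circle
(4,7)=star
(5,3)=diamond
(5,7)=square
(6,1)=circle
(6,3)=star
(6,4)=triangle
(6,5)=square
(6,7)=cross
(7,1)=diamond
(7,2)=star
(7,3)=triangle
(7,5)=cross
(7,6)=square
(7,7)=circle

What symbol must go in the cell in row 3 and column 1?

star

Row 1, column 3: row 1 has {circle, hexagon, square} and column 3 has {circle, triangle, star, diamond, square}, leaving only cross.
Row 1, column 7: row 1 has {circle, cross, hexagon, square} and column 7 has {circle, cross, star, hexagon, diamond, square}, leaving only triangle.
Row 1, column 5: row 1 has {circle, triangle, cross, hexagon, square} and column 5 has {cross, diamond, square}, leaving only star.
Row 1, column 6: row 1 has {circle, triangle, cross, star, hexagon, square} and column 6 has {circle, square}, leaving only diamond.
Row 2, column 2: row 2 has {circle, hexagon, diamond} and column 2 has {triangle, star, square}, leaving only cross.
Row 2, column 5: row 2 has {circle, cross, hexagon, diamond} and column 5 has {cross, star, diamond, square}, leaving only triangle.
Row 2, column 6: row 2 has {circle, triangle, cross, hexagon, diamond} and column 6 has {circle, diamond, square}, leaving only star.
Row 2, column 1: row 2 has {circle, triangle, cross, star, hexagon, diamond} and column 1 has {circle, hexagon, diamond}, leaving only square.
Row 3, column 3: row 3 has {triangle, diamond, square} and column 3 has {circle, triangle, cross, star, diamond, square}, leaving only hexagon.
Row 3, column 5: row 3 has {triangle, hexagon, diamond, square} and column 5 has {triangle, cross, star, diamond, square}, leaving only circle.
Row 3, column 6: row 3 has {circle, triangle, hexagon, diamond, square} and column 6 has {circle, star, diamond, square}, leaving only cross.
Row 3 already has {circle, triangle, cross, hexagon, diamond, square} and column 1 already has {circle, hexagon, diamond, square}, so row 3, column 1 must be star.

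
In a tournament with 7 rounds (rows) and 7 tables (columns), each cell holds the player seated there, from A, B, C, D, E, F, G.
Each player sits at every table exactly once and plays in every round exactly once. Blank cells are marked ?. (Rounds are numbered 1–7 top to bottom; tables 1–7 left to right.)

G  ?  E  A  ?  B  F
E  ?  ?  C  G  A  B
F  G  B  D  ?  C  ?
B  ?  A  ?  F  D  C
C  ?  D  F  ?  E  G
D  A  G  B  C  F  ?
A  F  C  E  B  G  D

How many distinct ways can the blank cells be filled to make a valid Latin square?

1

Round 1, table 2: eliminating its round and table leaves {C, D}.
Round 1, table 5: eliminating its round and table leaves {D}.
Round 2, table 2: eliminating its round and table leaves {D}.
Round 2, table 3: eliminating its round and table leaves {F}.
Round 3, table 5: eliminating its round and table leaves {A, E}.
Round 3, table 7: eliminating its round and table leaves {A, E}.
Round 4, table 2: eliminating its round and table leaves {E}.
Round 4, table 4: eliminating its round and table leaves {G}.
Round 5, table 2: eliminating its round and table leaves {B}.
Round 5, table 5: eliminating its round and table leaves {A}.
Round 6, table 7: eliminating its round and table leaves {E}.
Only one assignment across all blanks avoids any round or table repeat, giving 1 completion.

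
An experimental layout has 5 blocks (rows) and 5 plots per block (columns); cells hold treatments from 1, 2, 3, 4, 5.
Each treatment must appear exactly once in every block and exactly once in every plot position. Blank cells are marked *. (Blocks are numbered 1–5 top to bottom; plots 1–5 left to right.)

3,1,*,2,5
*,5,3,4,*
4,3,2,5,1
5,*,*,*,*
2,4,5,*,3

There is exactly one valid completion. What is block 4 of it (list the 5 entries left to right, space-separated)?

5 2 1 3 4

Block 4, plot 2: block 4 has {5} and plot 2 has {1, 3, 4, 5}, leaving only 2.
Block 4, plot 5: block 4 has {2, 5} and plot 5 has {1, 3, 5}, leaving only 4.
Block 4, plot 3: block 4 has {2, 4, 5} and plot 3 has {2, 3, 5}, leaving only 1.
Block 4, plot 4: block 4 has {1, 2, 4, 5} and plot 4 has {2, 4, 5}, leaving only 3.
So block 4 reads: 5 2 1 3 4.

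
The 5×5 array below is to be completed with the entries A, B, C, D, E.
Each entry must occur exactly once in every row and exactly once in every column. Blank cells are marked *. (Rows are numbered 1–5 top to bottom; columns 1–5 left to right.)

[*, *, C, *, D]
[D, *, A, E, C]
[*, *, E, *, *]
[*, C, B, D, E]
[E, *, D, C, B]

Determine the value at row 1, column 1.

B

Row 2, column 2: row 2 has {A, C, D, E} and column 2 has {C}, leaving only B.
Row 3, column 5: row 3 has {E} and column 5 has {B, C, D, E}, leaving only A.
Row 3, column 2: row 3 has {A, E} and column 2 has {B, C}, leaving only D.
Row 3, column 4: row 3 has {A, D, E} and column 4 has {C, D, E}, leaving only B.
Row 1, column 4: row 1 has {C, D} and column 4 has {B, C, D, E}, leaving only A.
Row 1 already has {A, C, D} and column 1 already has {D, E}, so row 1, column 1 must be B.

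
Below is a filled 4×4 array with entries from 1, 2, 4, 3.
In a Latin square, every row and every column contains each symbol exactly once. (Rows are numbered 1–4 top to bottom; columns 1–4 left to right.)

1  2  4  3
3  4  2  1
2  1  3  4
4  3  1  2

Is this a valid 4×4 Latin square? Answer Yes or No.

Each row is a permutation of the 4 symbols, and so is each column.

Yes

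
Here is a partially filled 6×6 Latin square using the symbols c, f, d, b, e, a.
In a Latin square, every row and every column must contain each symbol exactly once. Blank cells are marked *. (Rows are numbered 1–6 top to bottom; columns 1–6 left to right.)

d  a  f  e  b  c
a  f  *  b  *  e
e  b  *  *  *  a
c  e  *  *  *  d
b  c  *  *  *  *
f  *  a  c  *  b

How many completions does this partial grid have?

3

Row 2, column 3: eliminating its row and column leaves {c, d}.
Row 2, column 5: eliminating its row and column leaves {c, d}.
Row 3, column 3: eliminating its row and column leaves {c, d}.
Row 3, column 4: eliminating its row and column leaves {f, d}.
Row 3, column 5: eliminating its row and column leaves {c, f, d}.
Row 4, column 3: eliminating its row and column leaves {b}.
Row 4, column 4: eliminating its row and column leaves {f, a}.
Row 4, column 5: eliminating its row and column leaves {f, a}.
Row 5, column 3: eliminating its row and column leaves {d, e}.
Row 5, column 4: eliminating its row and column leaves {f, d, a}.
Row 5, column 5: eliminating its row and column leaves {f, d, e, a}.
Row 5, column 6: eliminating its row and column leaves {f}.
Row 6, column 2: eliminating its row and column leaves {d}.
Row 6, column 5: eliminating its row and column leaves {d, e}.
Enumerating the assignments across these blanks that avoid any row or column repeat gives 3 completions.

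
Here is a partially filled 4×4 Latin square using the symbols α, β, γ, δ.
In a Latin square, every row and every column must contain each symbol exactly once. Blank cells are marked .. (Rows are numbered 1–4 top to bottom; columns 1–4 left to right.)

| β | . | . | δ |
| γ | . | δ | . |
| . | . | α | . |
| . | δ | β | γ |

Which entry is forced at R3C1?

Row 3 already has {α} and column 1 already has {β, γ}, so row 3, column 1 must be δ.

δ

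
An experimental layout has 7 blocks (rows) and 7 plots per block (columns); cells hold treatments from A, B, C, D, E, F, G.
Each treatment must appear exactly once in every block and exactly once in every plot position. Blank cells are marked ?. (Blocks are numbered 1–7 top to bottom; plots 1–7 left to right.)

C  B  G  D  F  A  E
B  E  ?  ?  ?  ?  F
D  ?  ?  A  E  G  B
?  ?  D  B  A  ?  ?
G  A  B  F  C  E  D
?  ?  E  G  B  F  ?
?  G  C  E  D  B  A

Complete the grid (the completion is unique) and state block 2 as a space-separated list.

Block 2, plot 3: block 2 has {B, E, F} and plot 3 has {B, C, D, E, G}, leaving only A.
Block 2, plot 4: block 2 has {A, B, E, F} and plot 4 has {A, B, D, E, F, G}, leaving only C.
Block 2, plot 5: block 2 has {A, B, C, E, F} and plot 5 has {A, B, C, D, E, F}, leaving only G.
Block 2, plot 6: block 2 has {A, B, C, E, F, G} and plot 6 has {A, B, E, F, G}, leaving only D.
So block 2 reads: B E A C G D F.

B E A C G D F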